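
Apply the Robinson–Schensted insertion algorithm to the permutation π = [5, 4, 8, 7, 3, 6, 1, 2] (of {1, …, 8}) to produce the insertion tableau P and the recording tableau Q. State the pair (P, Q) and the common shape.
P = [1, 2] / [3, 6] / [4, 7] / [5, 8];  Q = [1, 3] / [2, 4] / [5, 6] / [7, 8];  common shape = (2, 2, 2, 2)

Row-insert the values π_1, π_2, … into P one at a time, bumping the leftmost entry strictly greater than the inserted value down to the next row. The recording tableau Q records, in position (i, j), the step at which that cell was added to P.
  Insert 5 (step 1): P = [5];  Q = [1]
  Insert 4 (step 2): P = [4] / [5];  Q = [1] / [2]
  Insert 8 (step 3): P = [4, 8] / [5];  Q = [1, 3] / [2]
  Insert 7 (step 4): P = [4, 7] / [5, 8];  Q = [1, 3] / [2, 4]
  Insert 3 (step 5): P = [3, 7] / [4, 8] / [5];  Q = [1, 3] / [2, 4] / [5]
  Insert 6 (step 6): P = [3, 6] / [4, 7] / [5, 8];  Q = [1, 3] / [2, 4] / [5, 6]
  Insert 1 (step 7): P = [1, 6] / [3, 7] / [4, 8] / [5];  Q = [1, 3] / [2, 4] / [5, 6] / [7]
  Insert 2 (step 8): P = [1, 2] / [3, 6] / [4, 7] / [5, 8];  Q = [1, 3] / [2, 4] / [5, 6] / [7, 8]
Final shape: (2, 2, 2, 2).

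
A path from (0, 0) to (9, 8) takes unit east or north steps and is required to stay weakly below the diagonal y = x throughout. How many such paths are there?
Number of paths = 4862

By the reflection principle (André's argument), the number of monotone paths to (9, 8) with n ≤ m that never go above y = x is C(17, 9) − C(17, 10) = 24310 − 19448 = 4862.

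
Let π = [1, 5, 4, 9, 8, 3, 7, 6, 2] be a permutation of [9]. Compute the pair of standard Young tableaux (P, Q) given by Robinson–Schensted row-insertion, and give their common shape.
P = [1, 2, 6] / [3, 7] / [4, 8] / [5] / [9];  Q = [1, 2, 4] / [3, 5] / [6, 7] / [8] / [9];  common shape = (3, 2, 2, 1, 1)

Row-insert the values π_1, π_2, … into P one at a time, bumping the leftmost entry strictly greater than the inserted value down to the next row. The recording tableau Q records, in position (i, j), the step at which that cell was added to P.
  Insert 1 (step 1): P = [1];  Q = [1]
  Insert 5 (step 2): P = [1, 5];  Q = [1, 2]
  Insert 4 (step 3): P = [1, 4] / [5];  Q = [1, 2] / [3]
  Insert 9 (step 4): P = [1, 4, 9] / [5];  Q = [1, 2, 4] / [3]
  Insert 8 (step 5): P = [1, 4, 8] / [5, 9];  Q = [1, 2, 4] / [3, 5]
  Insert 3 (step 6): P = [1, 3, 8] / [4, 9] / [5];  Q = [1, 2, 4] / [3, 5] / [6]
  Insert 7 (step 7): P = [1, 3, 7] / [4, 8] / [5, 9];  Q = [1, 2, 4] / [3, 5] / [6, 7]
  Insert 6 (step 8): P = [1, 3, 6] / [4, 7] / [5, 8] / [9];  Q = [1, 2, 4] / [3, 5] / [6, 7] / [8]
  Insert 2 (step 9): P = [1, 2, 6] / [3, 7] / [4, 8] / [5] / [9];  Q = [1, 2, 4] / [3, 5] / [6, 7] / [8] / [9]
Final shape: (3, 2, 2, 1, 1).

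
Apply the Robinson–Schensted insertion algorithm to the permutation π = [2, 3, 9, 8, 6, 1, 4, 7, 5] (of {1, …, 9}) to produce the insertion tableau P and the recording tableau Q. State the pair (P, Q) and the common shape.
P = [1, 3, 4, 5] / [2, 6, 7] / [8] / [9];  Q = [1, 2, 3, 8] / [4, 7, 9] / [5] / [6];  common shape = (4, 3, 1, 1)

Row-insert the values π_1, π_2, … into P one at a time, bumping the leftmost entry strictly greater than the inserted value down to the next row. The recording tableau Q records, in position (i, j), the step at which that cell was added to P.
  Insert 2 (step 1): P = [2];  Q = [1]
  Insert 3 (step 2): P = [2, 3];  Q = [1, 2]
  Insert 9 (step 3): P = [2, 3, 9];  Q = [1, 2, 3]
  Insert 8 (step 4): P = [2, 3, 8] / [9];  Q = [1, 2, 3] / [4]
  Insert 6 (step 5): P = [2, 3, 6] / [8] / [9];  Q = [1, 2, 3] / [4] / [5]
  Insert 1 (step 6): P = [1, 3, 6] / [2] / [8] / [9];  Q = [1, 2, 3] / [4] / [5] / [6]
  Insert 4 (step 7): P = [1, 3, 4] / [2, 6] / [8] / [9];  Q = [1, 2, 3] / [4, 7] / [5] / [6]
  Insert 7 (step 8): P = [1, 3, 4, 7] / [2, 6] / [8] / [9];  Q = [1, 2, 3, 8] / [4, 7] / [5] / [6]
  Insert 5 (step 9): P = [1, 3, 4, 5] / [2, 6, 7] / [8] / [9];  Q = [1, 2, 3, 8] / [4, 7, 9] / [5] / [6]
Final shape: (4, 3, 1, 1).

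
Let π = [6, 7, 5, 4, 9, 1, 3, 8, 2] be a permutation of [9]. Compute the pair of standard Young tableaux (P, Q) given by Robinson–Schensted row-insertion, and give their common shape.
P = [1, 2, 8] / [3, 7, 9] / [4] / [5] / [6];  Q = [1, 2, 5] / [3, 7, 8] / [4] / [6] / [9];  common shape = (3, 3, 1, 1, 1)

Row-insert the values π_1, π_2, … into P one at a time, bumping the leftmost entry strictly greater than the inserted value down to the next row. The recording tableau Q records, in position (i, j), the step at which that cell was added to P.
  Insert 6 (step 1): P = [6];  Q = [1]
  Insert 7 (step 2): P = [6, 7];  Q = [1, 2]
  Insert 5 (step 3): P = [5, 7] / [6];  Q = [1, 2] / [3]
  Insert 4 (step 4): P = [4, 7] / [5] / [6];  Q = [1, 2] / [3] / [4]
  Insert 9 (step 5): P = [4, 7, 9] / [5] / [6];  Q = [1, 2, 5] / [3] / [4]
  Insert 1 (step 6): P = [1, 7, 9] / [4] / [5] / [6];  Q = [1, 2, 5] / [3] / [4] / [6]
  Insert 3 (step 7): P = [1, 3, 9] / [4, 7] / [5] / [6];  Q = [1, 2, 5] / [3, 7] / [4] / [6]
  Insert 8 (step 8): P = [1, 3, 8] / [4, 7, 9] / [5] / [6];  Q = [1, 2, 5] / [3, 7, 8] / [4] / [6]
  Insert 2 (step 9): P = [1, 2, 8] / [3, 7, 9] / [4] / [5] / [6];  Q = [1, 2, 5] / [3, 7, 8] / [4] / [6] / [9]
Final shape: (3, 3, 1, 1, 1).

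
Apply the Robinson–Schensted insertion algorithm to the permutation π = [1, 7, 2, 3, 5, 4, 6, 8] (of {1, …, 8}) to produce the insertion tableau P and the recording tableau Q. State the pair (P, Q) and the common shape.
P = [1, 2, 3, 4, 6, 8] / [5] / [7];  Q = [1, 2, 4, 5, 7, 8] / [3] / [6];  common shape = (6, 1, 1)

Row-insert the values π_1, π_2, … into P one at a time, bumping the leftmost entry strictly greater than the inserted value down to the next row. The recording tableau Q records, in position (i, j), the step at which that cell was added to P.
  Insert 1 (step 1): P = [1];  Q = [1]
  Insert 7 (step 2): P = [1, 7];  Q = [1, 2]
  Insert 2 (step 3): P = [1, 2] / [7];  Q = [1, 2] / [3]
  Insert 3 (step 4): P = [1, 2, 3] / [7];  Q = [1, 2, 4] / [3]
  Insert 5 (step 5): P = [1, 2, 3, 5] / [7];  Q = [1, 2, 4, 5] / [3]
  Insert 4 (step 6): P = [1, 2, 3, 4] / [5] / [7];  Q = [1, 2, 4, 5] / [3] / [6]
  Insert 6 (step 7): P = [1, 2, 3, 4, 6] / [5] / [7];  Q = [1, 2, 4, 5, 7] / [3] / [6]
  Insert 8 (step 8): P = [1, 2, 3, 4, 6, 8] / [5] / [7];  Q = [1, 2, 4, 5, 7, 8] / [3] / [6]
Final shape: (6, 1, 1).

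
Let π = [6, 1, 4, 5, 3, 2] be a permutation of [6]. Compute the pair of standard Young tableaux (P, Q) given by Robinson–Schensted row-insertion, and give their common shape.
P = [1, 2, 5] / [3] / [4] / [6];  Q = [1, 3, 4] / [2] / [5] / [6];  common shape = (3, 1, 1, 1)

Row-insert the values π_1, π_2, … into P one at a time, bumping the leftmost entry strictly greater than the inserted value down to the next row. The recording tableau Q records, in position (i, j), the step at which that cell was added to P.
  Insert 6 (step 1): P = [6];  Q = [1]
  Insert 1 (step 2): P = [1] / [6];  Q = [1] / [2]
  Insert 4 (step 3): P = [1, 4] / [6];  Q = [1, 3] / [2]
  Insert 5 (step 4): P = [1, 4, 5] / [6];  Q = [1, 3, 4] / [2]
  Insert 3 (step 5): P = [1, 3, 5] / [4] / [6];  Q = [1, 3, 4] / [2] / [5]
  Insert 2 (step 6): P = [1, 2, 5] / [3] / [4] / [6];  Q = [1, 3, 4] / [2] / [5] / [6]
Final shape: (3, 1, 1, 1).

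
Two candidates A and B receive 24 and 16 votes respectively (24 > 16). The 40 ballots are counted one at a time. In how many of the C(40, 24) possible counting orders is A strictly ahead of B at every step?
Strict-lead orderings = 12570420330

Total orderings of the 40 votes with 24 for A: C(40, 24) = 62852101650. By the Bertrand ballot formula (Cycle Lemma / reflection principle), the number of orderings in which A is strictly ahead of B throughout is (p − q)/(p + q) · C(p + q, p) = (24 − 16)/(24 + 16) · 62852101650 = 12570420330.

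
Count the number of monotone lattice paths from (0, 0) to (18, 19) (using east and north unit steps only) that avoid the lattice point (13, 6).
Number of paths = 17440164924

Total paths from (0, 0) to (18, 19): C(37, 18) = 17672631900. Paths through (13, 6): (paths (0, 0) → (13, 6)) × (paths (13, 6) → (18, 19)) = C(19, 13) · C(18, 5) = 27132 · 8568 = 232466976. Avoidance count = 17672631900 − 232466976 = 17440164924.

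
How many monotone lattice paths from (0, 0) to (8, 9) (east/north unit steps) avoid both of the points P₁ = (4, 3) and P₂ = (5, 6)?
Number of paths = 10520

Inclusion–exclusion. Total paths: C(17, 8) = 24310. Through P₁: C(7, 4)·C(10, 4) = 7350. Through P₂: C(11, 5)·C(6, 3) = 9240. Since P₁ is strictly southwest of P₂, a monotone path through both must visit P₁ then P₂; paths through both = C(7, 4)·C(4, 1)·C(6, 3) = 2800. Avoid both = 24310 − 7350 − 9240 + 2800 = 10520.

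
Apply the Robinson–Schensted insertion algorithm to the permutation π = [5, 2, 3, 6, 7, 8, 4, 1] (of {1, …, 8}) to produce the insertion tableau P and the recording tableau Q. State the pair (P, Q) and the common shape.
P = [1, 3, 4, 7, 8] / [2, 6] / [5];  Q = [1, 3, 4, 5, 6] / [2, 7] / [8];  common shape = (5, 2, 1)

Row-insert the values π_1, π_2, … into P one at a time, bumping the leftmost entry strictly greater than the inserted value down to the next row. The recording tableau Q records, in position (i, j), the step at which that cell was added to P.
  Insert 5 (step 1): P = [5];  Q = [1]
  Insert 2 (step 2): P = [2] / [5];  Q = [1] / [2]
  Insert 3 (step 3): P = [2, 3] / [5];  Q = [1, 3] / [2]
  Insert 6 (step 4): P = [2, 3, 6] / [5];  Q = [1, 3, 4] / [2]
  Insert 7 (step 5): P = [2, 3, 6, 7] / [5];  Q = [1, 3, 4, 5] / [2]
  Insert 8 (step 6): P = [2, 3, 6, 7, 8] / [5];  Q = [1, 3, 4, 5, 6] / [2]
  Insert 4 (step 7): P = [2, 3, 4, 7, 8] / [5, 6];  Q = [1, 3, 4, 5, 6] / [2, 7]
  Insert 1 (step 8): P = [1, 3, 4, 7, 8] / [2, 6] / [5];  Q = [1, 3, 4, 5, 6] / [2, 7] / [8]
Final shape: (5, 2, 1).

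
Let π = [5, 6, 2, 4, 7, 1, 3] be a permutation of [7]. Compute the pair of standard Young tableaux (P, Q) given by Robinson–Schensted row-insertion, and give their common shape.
P = [1, 3, 7] / [2, 4] / [5, 6];  Q = [1, 2, 5] / [3, 4] / [6, 7];  common shape = (3, 2, 2)

Row-insert the values π_1, π_2, … into P one at a time, bumping the leftmost entry strictly greater than the inserted value down to the next row. The recording tableau Q records, in position (i, j), the step at which that cell was added to P.
  Insert 5 (step 1): P = [5];  Q = [1]
  Insert 6 (step 2): P = [5, 6];  Q = [1, 2]
  Insert 2 (step 3): P = [2, 6] / [5];  Q = [1, 2] / [3]
  Insert 4 (step 4): P = [2, 4] / [5, 6];  Q = [1, 2] / [3, 4]
  Insert 7 (step 5): P = [2, 4, 7] / [5, 6];  Q = [1, 2, 5] / [3, 4]
  Insert 1 (step 6): P = [1, 4, 7] / [2, 6] / [5];  Q = [1, 2, 5] / [3, 4] / [6]
  Insert 3 (step 7): P = [1, 3, 7] / [2, 4] / [5, 6];  Q = [1, 2, 5] / [3, 4] / [6, 7]
Final shape: (3, 2, 2).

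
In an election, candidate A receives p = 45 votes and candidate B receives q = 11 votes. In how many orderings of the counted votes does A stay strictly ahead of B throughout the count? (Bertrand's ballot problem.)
Strict-lead orderings = 90404916420

Total orderings of the 56 votes with 45 for A: C(56, 45) = 148902215280. By the Bertrand ballot formula (Cycle Lemma / reflection principle), the number of orderings in which A is strictly ahead of B throughout is (p − q)/(p + q) · C(p + q, p) = (45 − 11)/(45 + 11) · 148902215280 = 90404916420.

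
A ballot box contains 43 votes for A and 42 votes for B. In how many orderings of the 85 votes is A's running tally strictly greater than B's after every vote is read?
Strict-lead orderings = 39044429911904443959240

Total orderings of the 85 votes with 43 for A: C(85, 43) = 3318776542511877736535400. By the Bertrand ballot formula (Cycle Lemma / reflection principle), the number of orderings in which A is strictly ahead of B throughout is (p − q)/(p + q) · C(p + q, p) = (43 − 42)/(43 + 42) · 3318776542511877736535400 = 39044429911904443959240.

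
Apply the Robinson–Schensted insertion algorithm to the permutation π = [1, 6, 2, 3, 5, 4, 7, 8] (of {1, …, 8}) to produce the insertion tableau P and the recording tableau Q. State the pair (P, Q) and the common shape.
P = [1, 2, 3, 4, 7, 8] / [5] / [6];  Q = [1, 2, 4, 5, 7, 8] / [3] / [6];  common shape = (6, 1, 1)

Row-insert the values π_1, π_2, … into P one at a time, bumping the leftmost entry strictly greater than the inserted value down to the next row. The recording tableau Q records, in position (i, j), the step at which that cell was added to P.
  Insert 1 (step 1): P = [1];  Q = [1]
  Insert 6 (step 2): P = [1, 6];  Q = [1, 2]
  Insert 2 (step 3): P = [1, 2] / [6];  Q = [1, 2] / [3]
  Insert 3 (step 4): P = [1, 2, 3] / [6];  Q = [1, 2, 4] / [3]
  Insert 5 (step 5): P = [1, 2, 3, 5] / [6];  Q = [1, 2, 4, 5] / [3]
  Insert 4 (step 6): P = [1, 2, 3, 4] / [5] / [6];  Q = [1, 2, 4, 5] / [3] / [6]
  Insert 7 (step 7): P = [1, 2, 3, 4, 7] / [5] / [6];  Q = [1, 2, 4, 5, 7] / [3] / [6]
  Insert 8 (step 8): P = [1, 2, 3, 4, 7, 8] / [5] / [6];  Q = [1, 2, 4, 5, 7, 8] / [3] / [6]
Final shape: (6, 1, 1).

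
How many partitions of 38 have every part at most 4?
p(38, parts ≤ 4) = 551

Use the recurrence p(n, m) = p(n, m−1) + p(n−m, m): either the largest part is < m (count p(n, m−1)) or the largest part is exactly m (remove one copy of m, count p(n−m, m)). With p(0, ·) = 1 this gives p(38, parts ≤ 4) = 551. (By conjugating Young diagrams, this also counts partitions of 38 into at most 4 parts.)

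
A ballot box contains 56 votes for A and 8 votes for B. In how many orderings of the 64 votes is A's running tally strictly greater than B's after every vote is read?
Strict-lead orderings = 3319624026

Total orderings of the 64 votes with 56 for A: C(64, 56) = 4426165368. By the Bertrand ballot formula (Cycle Lemma / reflection principle), the number of orderings in which A is strictly ahead of B throughout is (p − q)/(p + q) · C(p + q, p) = (56 − 8)/(56 + 8) · 4426165368 = 3319624026.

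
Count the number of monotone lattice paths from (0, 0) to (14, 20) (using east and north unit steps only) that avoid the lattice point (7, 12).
Number of paths = 1067728860

Total paths from (0, 0) to (14, 20): C(34, 14) = 1391975640. Paths through (7, 12): (paths (0, 0) → (7, 12)) × (paths (7, 12) → (14, 20)) = C(19, 7) · C(15, 7) = 50388 · 6435 = 324246780. Avoidance count = 1391975640 − 324246780 = 1067728860.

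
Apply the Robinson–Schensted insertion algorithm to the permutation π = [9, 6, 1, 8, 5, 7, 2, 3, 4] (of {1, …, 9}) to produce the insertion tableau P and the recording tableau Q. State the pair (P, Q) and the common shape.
P = [1, 2, 3, 4] / [5, 7] / [6, 8] / [9];  Q = [1, 4, 6, 9] / [2, 5] / [3, 8] / [7];  common shape = (4, 2, 2, 1)

Row-insert the values π_1, π_2, … into P one at a time, bumping the leftmost entry strictly greater than the inserted value down to the next row. The recording tableau Q records, in position (i, j), the step at which that cell was added to P.
  Insert 9 (step 1): P = [9];  Q = [1]
  Insert 6 (step 2): P = [6] / [9];  Q = [1] / [2]
  Insert 1 (step 3): P = [1] / [6] / [9];  Q = [1] / [2] / [3]
  Insert 8 (step 4): P = [1, 8] / [6] / [9];  Q = [1, 4] / [2] / [3]
  Insert 5 (step 5): P = [1, 5] / [6, 8] / [9];  Q = [1, 4] / [2, 5] / [3]
  Insert 7 (step 6): P = [1, 5, 7] / [6, 8] / [9];  Q = [1, 4, 6] / [2, 5] / [3]
  Insert 2 (step 7): P = [1, 2, 7] / [5, 8] / [6] / [9];  Q = [1, 4, 6] / [2, 5] / [3] / [7]
  Insert 3 (step 8): P = [1, 2, 3] / [5, 7] / [6, 8] / [9];  Q = [1, 4, 6] / [2, 5] / [3, 8] / [7]
  Insert 4 (step 9): P = [1, 2, 3, 4] / [5, 7] / [6, 8] / [9];  Q = [1, 4, 6, 9] / [2, 5] / [3, 8] / [7]
Final shape: (4, 2, 2, 1).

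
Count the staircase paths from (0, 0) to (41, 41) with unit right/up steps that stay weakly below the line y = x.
C_41 = 10113918591637898134020

These NE paths below the diagonal are counted by the Catalan number C_n = (1/(n + 1)) · C(2n, n). For n = 41: C_41 = (1/42) · C(82, 41) = 424784580848791721628840/42 = 10113918591637898134020.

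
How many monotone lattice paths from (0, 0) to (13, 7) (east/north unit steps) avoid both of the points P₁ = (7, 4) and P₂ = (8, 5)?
Number of paths = 36633

Inclusion–exclusion. Total paths: C(20, 13) = 77520. Through P₁: C(11, 7)·C(9, 6) = 27720. Through P₂: C(13, 8)·C(7, 5) = 27027. Since P₁ is strictly southwest of P₂, a monotone path through both must visit P₁ then P₂; paths through both = C(11, 7)·C(2, 1)·C(7, 5) = 13860. Avoid both = 77520 − 27720 − 27027 + 13860 = 36633.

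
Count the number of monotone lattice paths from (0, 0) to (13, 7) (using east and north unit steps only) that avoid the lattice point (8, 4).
Number of paths = 49800

Total paths from (0, 0) to (13, 7): C(20, 13) = 77520. Paths through (8, 4): (paths (0, 0) → (8, 4)) × (paths (8, 4) → (13, 7)) = C(12, 8) · C(8, 5) = 495 · 56 = 27720. Avoidance count = 77520 − 27720 = 49800.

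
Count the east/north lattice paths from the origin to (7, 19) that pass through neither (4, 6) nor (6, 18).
Number of paths = 309228

Inclusion–exclusion. Total paths: C(26, 7) = 657800. Through P₁: C(10, 4)·C(16, 3) = 117600. Through P₂: C(24, 6)·C(2, 1) = 269192. Since P₁ is strictly southwest of P₂, a monotone path through both must visit P₁ then P₂; paths through both = C(10, 4)·C(14, 2)·C(2, 1) = 38220. Avoid both = 657800 − 117600 − 269192 + 38220 = 309228.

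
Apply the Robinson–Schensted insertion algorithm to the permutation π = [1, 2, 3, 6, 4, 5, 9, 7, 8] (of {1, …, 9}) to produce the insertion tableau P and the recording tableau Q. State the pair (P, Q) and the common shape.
P = [1, 2, 3, 4, 5, 7, 8] / [6, 9];  Q = [1, 2, 3, 4, 6, 7, 9] / [5, 8];  common shape = (7, 2)

Row-insert the values π_1, π_2, … into P one at a time, bumping the leftmost entry strictly greater than the inserted value down to the next row. The recording tableau Q records, in position (i, j), the step at which that cell was added to P.
  Insert 1 (step 1): P = [1];  Q = [1]
  Insert 2 (step 2): P = [1, 2];  Q = [1, 2]
  Insert 3 (step 3): P = [1, 2, 3];  Q = [1, 2, 3]
  Insert 6 (step 4): P = [1, 2, 3, 6];  Q = [1, 2, 3, 4]
  Insert 4 (step 5): P = [1, 2, 3, 4] / [6];  Q = [1, 2, 3, 4] / [5]
  Insert 5 (step 6): P = [1, 2, 3, 4, 5] / [6];  Q = [1, 2, 3, 4, 6] / [5]
  Insert 9 (step 7): P = [1, 2, 3, 4, 5, 9] / [6];  Q = [1, 2, 3, 4, 6, 7] / [5]
  Insert 7 (step 8): P = [1, 2, 3, 4, 5, 7] / [6, 9];  Q = [1, 2, 3, 4, 6, 7] / [5, 8]
  Insert 8 (step 9): P = [1, 2, 3, 4, 5, 7, 8] / [6, 9];  Q = [1, 2, 3, 4, 6, 7, 9] / [5, 8]
Final shape: (7, 2).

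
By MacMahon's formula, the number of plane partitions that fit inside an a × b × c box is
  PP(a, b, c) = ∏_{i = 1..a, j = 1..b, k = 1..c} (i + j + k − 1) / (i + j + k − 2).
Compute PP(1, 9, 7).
PP(1, 9, 7) = 11440

Evaluate the triple product over i = 1..1, j = 1..9, k = 1..7. The factors are (2/1) · (3/2) · (4/3) · (5/4) · (6/5) · (7/6) · (8/7) · (3/2) · … (63 factors total). The numerators and denominators telescope so the product is an integer; carrying out the multiplication exactly gives PP(1, 9, 7) = 11440.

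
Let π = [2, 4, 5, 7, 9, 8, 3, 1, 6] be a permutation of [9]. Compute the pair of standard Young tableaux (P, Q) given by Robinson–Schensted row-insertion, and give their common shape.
P = [1, 3, 5, 6, 8] / [2, 7] / [4] / [9];  Q = [1, 2, 3, 4, 5] / [6, 9] / [7] / [8];  common shape = (5, 2, 1, 1)

Row-insert the values π_1, π_2, … into P one at a time, bumping the leftmost entry strictly greater than the inserted value down to the next row. The recording tableau Q records, in position (i, j), the step at which that cell was added to P.
  Insert 2 (step 1): P = [2];  Q = [1]
  Insert 4 (step 2): P = [2, 4];  Q = [1, 2]
  Insert 5 (step 3): P = [2, 4, 5];  Q = [1, 2, 3]
  Insert 7 (step 4): P = [2, 4, 5, 7];  Q = [1, 2, 3, 4]
  Insert 9 (step 5): P = [2, 4, 5, 7, 9];  Q = [1, 2, 3, 4, 5]
  Insert 8 (step 6): P = [2, 4, 5, 7, 8] / [9];  Q = [1, 2, 3, 4, 5] / [6]
  Insert 3 (step 7): P = [2, 3, 5, 7, 8] / [4] / [9];  Q = [1, 2, 3, 4, 5] / [6] / [7]
  Insert 1 (step 8): P = [1, 3, 5, 7, 8] / [2] / [4] / [9];  Q = [1, 2, 3, 4, 5] / [6] / [7] / [8]
  Insert 6 (step 9): P = [1, 3, 5, 6, 8] / [2, 7] / [4] / [9];  Q = [1, 2, 3, 4, 5] / [6, 9] / [7] / [8]
Final shape: (5, 2, 1, 1).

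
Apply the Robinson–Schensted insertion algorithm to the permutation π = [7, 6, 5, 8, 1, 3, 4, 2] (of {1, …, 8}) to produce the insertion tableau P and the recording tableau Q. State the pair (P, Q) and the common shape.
P = [1, 2, 4] / [3, 8] / [5] / [6] / [7];  Q = [1, 4, 7] / [2, 6] / [3] / [5] / [8];  common shape = (3, 2, 1, 1, 1)

Row-insert the values π_1, π_2, … into P one at a time, bumping the leftmost entry strictly greater than the inserted value down to the next row. The recording tableau Q records, in position (i, j), the step at which that cell was added to P.
  Insert 7 (step 1): P = [7];  Q = [1]
  Insert 6 (step 2): P = [6] / [7];  Q = [1] / [2]
  Insert 5 (step 3): P = [5] / [6] / [7];  Q = [1] / [2] / [3]
  Insert 8 (step 4): P = [5, 8] / [6] / [7];  Q = [1, 4] / [2] / [3]
  Insert 1 (step 5): P = [1, 8] / [5] / [6] / [7];  Q = [1, 4] / [2] / [3] / [5]
  Insert 3 (step 6): P = [1, 3] / [5, 8] / [6] / [7];  Q = [1, 4] / [2, 6] / [3] / [5]
  Insert 4 (step 7): P = [1, 3, 4] / [5, 8] / [6] / [7];  Q = [1, 4, 7] / [2, 6] / [3] / [5]
  Insert 2 (step 8): P = [1, 2, 4] / [3, 8] / [5] / [6] / [7];  Q = [1, 4, 7] / [2, 6] / [3] / [5] / [8]
Final shape: (3, 2, 1, 1, 1).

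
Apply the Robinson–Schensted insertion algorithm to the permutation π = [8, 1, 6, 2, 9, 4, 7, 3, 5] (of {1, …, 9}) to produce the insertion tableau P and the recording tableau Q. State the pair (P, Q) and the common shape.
P = [1, 2, 3, 5] / [4, 7] / [6, 9] / [8];  Q = [1, 3, 5, 7] / [2, 6] / [4, 9] / [8];  common shape = (4, 2, 2, 1)

Row-insert the values π_1, π_2, … into P one at a time, bumping the leftmost entry strictly greater than the inserted value down to the next row. The recording tableau Q records, in position (i, j), the step at which that cell was added to P.
  Insert 8 (step 1): P = [8];  Q = [1]
  Insert 1 (step 2): P = [1] / [8];  Q = [1] / [2]
  Insert 6 (step 3): P = [1, 6] / [8];  Q = [1, 3] / [2]
  Insert 2 (step 4): P = [1, 2] / [6] / [8];  Q = [1, 3] / [2] / [4]
  Insert 9 (step 5): P = [1, 2, 9] / [6] / [8];  Q = [1, 3, 5] / [2] / [4]
  Insert 4 (step 6): P = [1, 2, 4] / [6, 9] / [8];  Q = [1, 3, 5] / [2, 6] / [4]
  Insert 7 (step 7): P = [1, 2, 4, 7] / [6, 9] / [8];  Q = [1, 3, 5, 7] / [2, 6] / [4]
  Insert 3 (step 8): P = [1, 2, 3, 7] / [4, 9] / [6] / [8];  Q = [1, 3, 5, 7] / [2, 6] / [4] / [8]
  Insert 5 (step 9): P = [1, 2, 3, 5] / [4, 7] / [6, 9] / [8];  Q = [1, 3, 5, 7] / [2, 6] / [4, 9] / [8]
Final shape: (4, 2, 2, 1).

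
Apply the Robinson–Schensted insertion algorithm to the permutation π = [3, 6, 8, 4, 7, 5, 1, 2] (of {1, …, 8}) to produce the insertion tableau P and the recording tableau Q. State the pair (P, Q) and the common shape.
P = [1, 2, 5] / [3, 4] / [6, 7] / [8];  Q = [1, 2, 3] / [4, 5] / [6, 8] / [7];  common shape = (3, 2, 2, 1)

Row-insert the values π_1, π_2, … into P one at a time, bumping the leftmost entry strictly greater than the inserted value down to the next row. The recording tableau Q records, in position (i, j), the step at which that cell was added to P.
  Insert 3 (step 1): P = [3];  Q = [1]
  Insert 6 (step 2): P = [3, 6];  Q = [1, 2]
  Insert 8 (step 3): P = [3, 6, 8];  Q = [1, 2, 3]
  Insert 4 (step 4): P = [3, 4, 8] / [6];  Q = [1, 2, 3] / [4]
  Insert 7 (step 5): P = [3, 4, 7] / [6, 8];  Q = [1, 2, 3] / [4, 5]
  Insert 5 (step 6): P = [3, 4, 5] / [6, 7] / [8];  Q = [1, 2, 3] / [4, 5] / [6]
  Insert 1 (step 7): P = [1, 4, 5] / [3, 7] / [6] / [8];  Q = [1, 2, 3] / [4, 5] / [6] / [7]
  Insert 2 (step 8): P = [1, 2, 5] / [3, 4] / [6, 7] / [8];  Q = [1, 2, 3] / [4, 5] / [6, 8] / [7]
Final shape: (3, 2, 2, 1).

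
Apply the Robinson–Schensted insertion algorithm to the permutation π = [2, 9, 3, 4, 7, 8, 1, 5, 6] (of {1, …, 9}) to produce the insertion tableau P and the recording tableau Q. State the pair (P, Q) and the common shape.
P = [1, 3, 4, 5, 6] / [2, 7, 8] / [9];  Q = [1, 2, 4, 5, 6] / [3, 8, 9] / [7];  common shape = (5, 3, 1)

Row-insert the values π_1, π_2, … into P one at a time, bumping the leftmost entry strictly greater than the inserted value down to the next row. The recording tableau Q records, in position (i, j), the step at which that cell was added to P.
  Insert 2 (step 1): P = [2];  Q = [1]
  Insert 9 (step 2): P = [2, 9];  Q = [1, 2]
  Insert 3 (step 3): P = [2, 3] / [9];  Q = [1, 2] / [3]
  Insert 4 (step 4): P = [2, 3, 4] / [9];  Q = [1, 2, 4] / [3]
  Insert 7 (step 5): P = [2, 3, 4, 7] / [9];  Q = [1, 2, 4, 5] / [3]
  Insert 8 (step 6): P = [2, 3, 4, 7, 8] / [9];  Q = [1, 2, 4, 5, 6] / [3]
  Insert 1 (step 7): P = [1, 3, 4, 7, 8] / [2] / [9];  Q = [1, 2, 4, 5, 6] / [3] / [7]
  Insert 5 (step 8): P = [1, 3, 4, 5, 8] / [2, 7] / [9];  Q = [1, 2, 4, 5, 6] / [3, 8] / [7]
  Insert 6 (step 9): P = [1, 3, 4, 5, 6] / [2, 7, 8] / [9];  Q = [1, 2, 4, 5, 6] / [3, 8, 9] / [7]
Final shape: (5, 3, 1).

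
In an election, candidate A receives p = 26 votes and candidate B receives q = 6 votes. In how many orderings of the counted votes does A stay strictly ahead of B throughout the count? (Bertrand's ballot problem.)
Strict-lead orderings = 566370

Total orderings of the 32 votes with 26 for A: C(32, 26) = 906192. By the Bertrand ballot formula (Cycle Lemma / reflection principle), the number of orderings in which A is strictly ahead of B throughout is (p − q)/(p + q) · C(p + q, p) = (26 − 6)/(26 + 6) · 906192 = 566370.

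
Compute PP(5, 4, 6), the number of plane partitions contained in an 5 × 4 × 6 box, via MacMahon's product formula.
PP(5, 4, 6) = 133613766

Evaluate the triple product over i = 1..5, j = 1..4, k = 1..6. The factors are (2/1) · (3/2) · (4/3) · (5/4) · (6/5) · (7/6) · (3/2) · (4/3) · … (120 factors total). The numerators and denominators telescope so the product is an integer; carrying out the multiplication exactly gives PP(5, 4, 6) = 133613766.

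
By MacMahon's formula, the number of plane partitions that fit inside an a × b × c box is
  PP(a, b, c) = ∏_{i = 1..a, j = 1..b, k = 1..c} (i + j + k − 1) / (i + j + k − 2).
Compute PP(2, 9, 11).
PP(2, 9, 11) = 4936848280

Evaluate the triple product over i = 1..2, j = 1..9, k = 1..11. The factors are (2/1) · (3/2) · (4/3) · (5/4) · (6/5) · (7/6) · (8/7) · (9/8) · … (198 factors total). The numerators and denominators telescope so the product is an integer; carrying out the multiplication exactly gives PP(2, 9, 11) = 4936848280.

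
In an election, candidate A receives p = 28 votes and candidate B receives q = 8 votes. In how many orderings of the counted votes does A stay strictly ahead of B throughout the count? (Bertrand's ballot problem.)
Strict-lead orderings = 16811300

Total orderings of the 36 votes with 28 for A: C(36, 28) = 30260340. By the Bertrand ballot formula (Cycle Lemma / reflection principle), the number of orderings in which A is strictly ahead of B throughout is (p − q)/(p + q) · C(p + q, p) = (28 − 8)/(28 + 8) · 30260340 = 16811300.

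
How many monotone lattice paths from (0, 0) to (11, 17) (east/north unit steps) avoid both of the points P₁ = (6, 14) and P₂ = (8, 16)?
Number of paths = 17291976

Inclusion–exclusion. Total paths: C(28, 11) = 21474180. Through P₁: C(20, 6)·C(8, 5) = 2170560. Through P₂: C(24, 8)·C(4, 3) = 2941884. Since P₁ is strictly southwest of P₂, a monotone path through both must visit P₁ then P₂; paths through both = C(20, 6)·C(4, 2)·C(4, 3) = 930240. Avoid both = 21474180 − 2170560 − 2941884 + 930240 = 17291976.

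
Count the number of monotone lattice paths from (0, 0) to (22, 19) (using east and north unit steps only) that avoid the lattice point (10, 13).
Number of paths = 223424228976

Total paths from (0, 0) to (22, 19): C(41, 22) = 244662670200. Paths through (10, 13): (paths (0, 0) → (10, 13)) × (paths (10, 13) → (22, 19)) = C(23, 10) · C(18, 12) = 1144066 · 18564 = 21238441224. Avoidance count = 244662670200 − 21238441224 = 223424228976.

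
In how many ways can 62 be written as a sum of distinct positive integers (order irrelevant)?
q(62) = 13394

A partition into distinct parts is a strictly decreasing sequence summing to n. The recurrence d(n, m) = d(n, m−1) + d(n−m, m−1) (use part m at most once) with q(n) = d(n, n) gives q(62) = 13394. (Euler's theorem: # distinct-part partitions = # odd-part partitions.)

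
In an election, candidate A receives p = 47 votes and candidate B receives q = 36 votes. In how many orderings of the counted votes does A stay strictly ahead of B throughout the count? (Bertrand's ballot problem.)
Strict-lead orderings = 54352131350789590358040

Total orderings of the 83 votes with 47 for A: C(83, 47) = 410111536555957818156120. By the Bertrand ballot formula (Cycle Lemma / reflection principle), the number of orderings in which A is strictly ahead of B throughout is (p − q)/(p + q) · C(p + q, p) = (47 − 36)/(47 + 36) · 410111536555957818156120 = 54352131350789590358040.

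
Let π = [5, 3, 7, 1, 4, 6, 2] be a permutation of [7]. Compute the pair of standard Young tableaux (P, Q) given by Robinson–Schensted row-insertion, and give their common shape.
P = [1, 2, 6] / [3, 4] / [5, 7];  Q = [1, 3, 6] / [2, 5] / [4, 7];  common shape = (3, 2, 2)

Row-insert the values π_1, π_2, … into P one at a time, bumping the leftmost entry strictly greater than the inserted value down to the next row. The recording tableau Q records, in position (i, j), the step at which that cell was added to P.
  Insert 5 (step 1): P = [5];  Q = [1]
  Insert 3 (step 2): P = [3] / [5];  Q = [1] / [2]
  Insert 7 (step 3): P = [3, 7] / [5];  Q = [1, 3] / [2]
  Insert 1 (step 4): P = [1, 7] / [3] / [5];  Q = [1, 3] / [2] / [4]
  Insert 4 (step 5): P = [1, 4] / [3, 7] / [5];  Q = [1, 3] / [2, 5] / [4]
  Insert 6 (step 6): P = [1, 4, 6] / [3, 7] / [5];  Q = [1, 3, 6] / [2, 5] / [4]
  Insert 2 (step 7): P = [1, 2, 6] / [3, 4] / [5, 7];  Q = [1, 3, 6] / [2, 5] / [4, 7]
Final shape: (3, 2, 2).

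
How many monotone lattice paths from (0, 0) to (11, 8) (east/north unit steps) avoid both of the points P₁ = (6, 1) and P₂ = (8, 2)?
Number of paths = 68022

Inclusion–exclusion. Total paths: C(19, 11) = 75582. Through P₁: C(7, 6)·C(12, 5) = 5544. Through P₂: C(10, 8)·C(9, 3) = 3780. Since P₁ is strictly southwest of P₂, a monotone path through both must visit P₁ then P₂; paths through both = C(7, 6)·C(3, 2)·C(9, 3) = 1764. Avoid both = 75582 − 5544 − 3780 + 1764 = 68022.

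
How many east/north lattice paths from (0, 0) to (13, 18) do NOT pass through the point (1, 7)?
Number of paths = 195436451

Total paths from (0, 0) to (13, 18): C(31, 13) = 206253075. Paths through (1, 7): (paths (0, 0) → (1, 7)) × (paths (1, 7) → (13, 18)) = C(8, 1) · C(23, 12) = 8 · 1352078 = 10816624. Avoidance count = 206253075 − 10816624 = 195436451.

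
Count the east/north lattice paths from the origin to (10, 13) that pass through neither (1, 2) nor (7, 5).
Number of paths = 551086

Inclusion–exclusion. Total paths: C(23, 10) = 1144066. Through P₁: C(3, 1)·C(20, 9) = 503880. Through P₂: C(12, 7)·C(11, 3) = 130680. Since P₁ is strictly southwest of P₂, a monotone path through both must visit P₁ then P₂; paths through both = C(3, 1)·C(9, 6)·C(11, 3) = 41580. Avoid both = 1144066 − 503880 − 130680 + 41580 = 551086.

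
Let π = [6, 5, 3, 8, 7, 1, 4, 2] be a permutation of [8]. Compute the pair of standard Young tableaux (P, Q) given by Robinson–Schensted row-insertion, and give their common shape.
P = [1, 2] / [3, 4] / [5, 7] / [6, 8];  Q = [1, 4] / [2, 5] / [3, 7] / [6, 8];  common shape = (2, 2, 2, 2)

Row-insert the values π_1, π_2, … into P one at a time, bumping the leftmost entry strictly greater than the inserted value down to the next row. The recording tableau Q records, in position (i, j), the step at which that cell was added to P.
  Insert 6 (step 1): P = [6];  Q = [1]
  Insert 5 (step 2): P = [5] / [6];  Q = [1] / [2]
  Insert 3 (step 3): P = [3] / [5] / [6];  Q = [1] / [2] / [3]
  Insert 8 (step 4): P = [3, 8] / [5] / [6];  Q = [1, 4] / [2] / [3]
  Insert 7 (step 5): P = [3, 7] / [5, 8] / [6];  Q = [1, 4] / [2, 5] / [3]
  Insert 1 (step 6): P = [1, 7] / [3, 8] / [5] / [6];  Q = [1, 4] / [2, 5] / [3] / [6]
  Insert 4 (step 7): P = [1, 4] / [3, 7] / [5, 8] / [6];  Q = [1, 4] / [2, 5] / [3, 7] / [6]
  Insert 2 (step 8): P = [1, 2] / [3, 4] / [5, 7] / [6, 8];  Q = [1, 4] / [2, 5] / [3, 7] / [6, 8]
Final shape: (2, 2, 2, 2).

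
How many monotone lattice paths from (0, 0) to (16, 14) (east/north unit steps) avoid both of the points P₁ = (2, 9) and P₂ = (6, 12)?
Number of paths = 143684961

Inclusion–exclusion. Total paths: C(30, 16) = 145422675. Through P₁: C(11, 2)·C(19, 14) = 639540. Through P₂: C(18, 6)·C(12, 10) = 1225224. Since P₁ is strictly southwest of P₂, a monotone path through both must visit P₁ then P₂; paths through both = C(11, 2)·C(7, 4)·C(12, 10) = 127050. Avoid both = 145422675 − 639540 − 1225224 + 127050 = 143684961.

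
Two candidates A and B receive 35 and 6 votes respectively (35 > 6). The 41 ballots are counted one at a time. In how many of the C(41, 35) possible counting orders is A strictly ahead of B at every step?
Strict-lead orderings = 3180372

Total orderings of the 41 votes with 35 for A: C(41, 35) = 4496388. By the Bertrand ballot formula (Cycle Lemma / reflection principle), the number of orderings in which A is strictly ahead of B throughout is (p − q)/(p + q) · C(p + q, p) = (35 − 6)/(35 + 6) · 4496388 = 3180372.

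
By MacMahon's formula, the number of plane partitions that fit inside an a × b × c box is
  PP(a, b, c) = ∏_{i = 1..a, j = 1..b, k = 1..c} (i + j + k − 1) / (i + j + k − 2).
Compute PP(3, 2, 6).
PP(3, 2, 6) = 2520

Evaluate the triple product over i = 1..3, j = 1..2, k = 1..6. The factors are (2/1) · (3/2) · (4/3) · (5/4) · (6/5) · (7/6) · (3/2) · (4/3) · … (36 factors total). The numerators and denominators telescope so the product is an integer; carrying out the multiplication exactly gives PP(3, 2, 6) = 2520.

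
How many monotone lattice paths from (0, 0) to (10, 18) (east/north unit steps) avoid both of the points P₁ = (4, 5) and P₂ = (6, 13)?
Number of paths = 7000266

Inclusion–exclusion. Total paths: C(28, 10) = 13123110. Through P₁: C(9, 4)·C(19, 6) = 3418632. Through P₂: C(19, 6)·C(9, 4) = 3418632. Since P₁ is strictly southwest of P₂, a monotone path through both must visit P₁ then P₂; paths through both = C(9, 4)·C(10, 2)·C(9, 4) = 714420. Avoid both = 13123110 − 3418632 − 3418632 + 714420 = 7000266.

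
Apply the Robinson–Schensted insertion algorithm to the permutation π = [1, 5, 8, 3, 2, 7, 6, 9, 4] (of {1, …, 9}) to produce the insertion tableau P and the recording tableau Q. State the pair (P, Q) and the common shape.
P = [1, 2, 4, 9] / [3, 6] / [5, 7] / [8];  Q = [1, 2, 3, 8] / [4, 6] / [5, 7] / [9];  common shape = (4, 2, 2, 1)

Row-insert the values π_1, π_2, … into P one at a time, bumping the leftmost entry strictly greater than the inserted value down to the next row. The recording tableau Q records, in position (i, j), the step at which that cell was added to P.
  Insert 1 (step 1): P = [1];  Q = [1]
  Insert 5 (step 2): P = [1, 5];  Q = [1, 2]
  Insert 8 (step 3): P = [1, 5, 8];  Q = [1, 2, 3]
  Insert 3 (step 4): P = [1, 3, 8] / [5];  Q = [1, 2, 3] / [4]
  Insert 2 (step 5): P = [1, 2, 8] / [3] / [5];  Q = [1, 2, 3] / [4] / [5]
  Insert 7 (step 6): P = [1, 2, 7] / [3, 8] / [5];  Q = [1, 2, 3] / [4, 6] / [5]
  Insert 6 (step 7): P = [1, 2, 6] / [3, 7] / [5, 8];  Q = [1, 2, 3] / [4, 6] / [5, 7]
  Insert 9 (step 8): P = [1, 2, 6, 9] / [3, 7] / [5, 8];  Q = [1, 2, 3, 8] / [4, 6] / [5, 7]
  Insert 4 (step 9): P = [1, 2, 4, 9] / [3, 6] / [5, 7] / [8];  Q = [1, 2, 3, 8] / [4, 6] / [5, 7] / [9]
Final shape: (4, 2, 2, 1).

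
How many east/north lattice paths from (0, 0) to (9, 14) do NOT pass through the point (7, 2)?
Number of paths = 813914

Total paths from (0, 0) to (9, 14): C(23, 9) = 817190. Paths through (7, 2): (paths (0, 0) → (7, 2)) × (paths (7, 2) → (9, 14)) = C(9, 7) · C(14, 2) = 36 · 91 = 3276. Avoidance count = 817190 − 3276 = 813914.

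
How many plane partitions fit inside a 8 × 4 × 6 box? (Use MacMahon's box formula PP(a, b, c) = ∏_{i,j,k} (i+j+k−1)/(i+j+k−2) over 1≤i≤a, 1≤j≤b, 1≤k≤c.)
PP(8, 4, 6) = 90474964580

Evaluate the triple product over i = 1..8, j = 1..4, k = 1..6. The factors are (2/1) · (3/2) · (4/3) · (5/4) · (6/5) · (7/6) · (3/2) · (4/3) · … (192 factors total). The numerators and denominators telescope so the product is an integer; carrying out the multiplication exactly gives PP(8, 4, 6) = 90474964580.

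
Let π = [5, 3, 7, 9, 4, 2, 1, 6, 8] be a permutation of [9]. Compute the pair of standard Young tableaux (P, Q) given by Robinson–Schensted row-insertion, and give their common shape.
P = [1, 4, 6, 8] / [2, 7, 9] / [3] / [5];  Q = [1, 3, 4, 9] / [2, 5, 8] / [6] / [7];  common shape = (4, 3, 1, 1)

Row-insert the values π_1, π_2, … into P one at a time, bumping the leftmost entry strictly greater than the inserted value down to the next row. The recording tableau Q records, in position (i, j), the step at which that cell was added to P.
  Insert 5 (step 1): P = [5];  Q = [1]
  Insert 3 (step 2): P = [3] / [5];  Q = [1] / [2]
  Insert 7 (step 3): P = [3, 7] / [5];  Q = [1, 3] / [2]
  Insert 9 (step 4): P = [3, 7, 9] / [5];  Q = [1, 3, 4] / [2]
  Insert 4 (step 5): P = [3, 4, 9] / [5, 7];  Q = [1, 3, 4] / [2, 5]
  Insert 2 (step 6): P = [2, 4, 9] / [3, 7] / [5];  Q = [1, 3, 4] / [2, 5] / [6]
  Insert 1 (step 7): P = [1, 4, 9] / [2, 7] / [3] / [5];  Q = [1, 3, 4] / [2, 5] / [6] / [7]
  Insert 6 (step 8): P = [1, 4, 6] / [2, 7, 9] / [3] / [5];  Q = [1, 3, 4] / [2, 5, 8] / [6] / [7]
  Insert 8 (step 9): P = [1, 4, 6, 8] / [2, 7, 9] / [3] / [5];  Q = [1, 3, 4, 9] / [2, 5, 8] / [6] / [7]
Final shape: (4, 3, 1, 1).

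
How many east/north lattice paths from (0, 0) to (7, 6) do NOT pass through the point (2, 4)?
Number of paths = 1401

Total paths from (0, 0) to (7, 6): C(13, 7) = 1716. Paths through (2, 4): (paths (0, 0) → (2, 4)) × (paths (2, 4) → (7, 6)) = C(6, 2) · C(7, 5) = 15 · 21 = 315. Avoidance count = 1716 − 315 = 1401.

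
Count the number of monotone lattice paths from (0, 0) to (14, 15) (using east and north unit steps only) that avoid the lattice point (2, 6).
Number of paths = 69328720

Total paths from (0, 0) to (14, 15): C(29, 14) = 77558760. Paths through (2, 6): (paths (0, 0) → (2, 6)) × (paths (2, 6) → (14, 15)) = C(8, 2) · C(21, 12) = 28 · 293930 = 8230040. Avoidance count = 77558760 − 8230040 = 69328720.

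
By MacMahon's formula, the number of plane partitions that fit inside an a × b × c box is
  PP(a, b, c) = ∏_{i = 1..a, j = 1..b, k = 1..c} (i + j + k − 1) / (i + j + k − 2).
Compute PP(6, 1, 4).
PP(6, 1, 4) = 210

Evaluate the triple product over i = 1..6, j = 1..1, k = 1..4. The factors are (2/1) · (3/2) · (4/3) · (5/4) · (3/2) · (4/3) · (5/4) · (6/5) · … (24 factors total). The numerators and denominators telescope so the product is an integer; carrying out the multiplication exactly gives PP(6, 1, 4) = 210.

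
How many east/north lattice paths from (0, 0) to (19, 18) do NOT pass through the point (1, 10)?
Number of paths = 17655446875

Total paths from (0, 0) to (19, 18): C(37, 19) = 17672631900. Paths through (1, 10): (paths (0, 0) → (1, 10)) × (paths (1, 10) → (19, 18)) = C(11, 1) · C(26, 18) = 11 · 1562275 = 17185025. Avoidance count = 17672631900 − 17185025 = 17655446875.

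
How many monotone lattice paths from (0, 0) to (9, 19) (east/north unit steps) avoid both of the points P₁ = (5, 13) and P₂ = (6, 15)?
Number of paths = 4108020

Inclusion–exclusion. Total paths: C(28, 9) = 6906900. Through P₁: C(18, 5)·C(10, 4) = 1799280. Through P₂: C(21, 6)·C(7, 3) = 1899240. Since P₁ is strictly southwest of P₂, a monotone path through both must visit P₁ then P₂; paths through both = C(18, 5)·C(3, 1)·C(7, 3) = 899640. Avoid both = 6906900 − 1799280 − 1899240 + 899640 = 4108020.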